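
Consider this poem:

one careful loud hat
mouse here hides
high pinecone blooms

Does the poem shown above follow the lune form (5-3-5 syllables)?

Line 1: "one careful loud hat": 1+2+1+1 = 5 ✓
Line 2: "mouse here hides": 1+1+1 = 3 ✓
Line 3: "high pinecone blooms": 1+2+1 = 4 (expected 5)

No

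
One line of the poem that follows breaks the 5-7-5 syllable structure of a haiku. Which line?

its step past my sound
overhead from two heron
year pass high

The third line

Line 1: its(1) + step(1) + past(1) + my(1) + sound(1) = 5 ✓
Line 2: overhead(3) + from(1) + two(1) + heron(2) = 7 ✓
Line 3: year(1) + pass(1) + high(1) = 3 (expected 5)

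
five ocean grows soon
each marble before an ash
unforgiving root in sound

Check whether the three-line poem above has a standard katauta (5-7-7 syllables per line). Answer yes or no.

Yes

Line 1: five (1), ocean (2), grows (1), soon (1) → 5 ✓
Line 2: each (1), marble (2), before (2), an (1), ash (1) → 7 ✓
Line 3: unforgiving (4), root (1), in (1), sound (1) → 7 ✓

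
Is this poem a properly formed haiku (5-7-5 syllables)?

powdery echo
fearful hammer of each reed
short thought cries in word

Yes

Line 1: powdery (3), echo (2) → 5 ✓
Line 2: fearful (2), hammer (2), of (1), each (1), reed (1) → 7 ✓
Line 3: short (1), thought (1), cries (1), in (1), word (1) → 5 ✓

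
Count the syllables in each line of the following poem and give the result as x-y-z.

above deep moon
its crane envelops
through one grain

Line 1: above (2), deep (1), moon (1) → 4
Line 2: its (1), crane (1), envelops (3) → 5
Line 3: through (1), one (1), grain (1) → 3

4-5-3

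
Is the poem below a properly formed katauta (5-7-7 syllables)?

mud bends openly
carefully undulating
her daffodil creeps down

No

Line 1: mud (1), bends (1), openly (3) → 5 ✓
Line 2: carefully (3), undulating (4) → 7 ✓
Line 3: her (1), daffodil (3), creeps (1), down (1) → 6 (expected 7)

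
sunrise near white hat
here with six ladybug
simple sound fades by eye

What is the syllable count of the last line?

6

The last line: "simple sound fades by eye": 2+1+1+1+1 = 6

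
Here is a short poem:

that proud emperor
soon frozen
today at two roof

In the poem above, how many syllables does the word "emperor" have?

3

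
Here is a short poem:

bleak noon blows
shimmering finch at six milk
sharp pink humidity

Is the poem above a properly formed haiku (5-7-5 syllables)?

No

Line 1: bleak (1), noon (1), blows (1) → 3 (expected 5)
Line 2: shimmering (3), finch (1), at (1), six (1), milk (1) → 7 ✓
Line 3: sharp (1), pink (1), humidity (4) → 6 (expected 5)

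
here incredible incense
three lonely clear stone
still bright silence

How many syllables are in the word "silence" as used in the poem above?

2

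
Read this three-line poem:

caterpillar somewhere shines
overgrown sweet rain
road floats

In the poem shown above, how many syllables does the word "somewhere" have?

2

"somewhere" has 2 syllables.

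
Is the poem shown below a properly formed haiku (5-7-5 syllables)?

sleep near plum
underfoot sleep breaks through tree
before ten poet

Line 1: sleep (1), near (1), plum (1) → 3 (expected 5)
Line 2: underfoot (3), sleep (1), breaks (1), through (1), tree (1) → 7 ✓
Line 3: before (2), ten (1), poet (2) → 5 ✓

No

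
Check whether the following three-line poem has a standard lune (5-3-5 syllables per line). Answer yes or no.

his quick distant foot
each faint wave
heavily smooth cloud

Yes

Line 1: his(1) + quick(1) + distant(2) + foot(1) = 5 ✓
Line 2: each(1) + faint(1) + wave(1) = 3 ✓
Line 3: heavily(3) + smooth(1) + cloud(1) = 5 ✓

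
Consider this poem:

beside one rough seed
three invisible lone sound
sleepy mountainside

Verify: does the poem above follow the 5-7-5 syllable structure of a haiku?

Yes

Line 1: beside (2), one (1), rough (1), seed (1) → 5 ✓
Line 2: three (1), invisible (4), lone (1), sound (1) → 7 ✓
Line 3: sleepy (2), mountainside (3) → 5 ✓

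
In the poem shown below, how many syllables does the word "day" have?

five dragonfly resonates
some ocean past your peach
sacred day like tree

1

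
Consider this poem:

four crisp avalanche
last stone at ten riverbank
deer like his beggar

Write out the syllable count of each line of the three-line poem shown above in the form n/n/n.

Line 1: four (1), crisp (1), avalanche (3) → 5
Line 2: last (1), stone (1), at (1), ten (1), riverbank (3) → 7
Line 3: deer (1), like (1), his (1), beggar (2) → 5

5/7/5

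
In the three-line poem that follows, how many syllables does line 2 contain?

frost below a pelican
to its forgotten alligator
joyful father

9

Line 2: "to its forgotten alligator": 1+1+3+4 = 9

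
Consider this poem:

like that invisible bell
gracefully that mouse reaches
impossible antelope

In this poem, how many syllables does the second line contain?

The second line: gracefully(3) + that(1) + mouse(1) + reaches(2) = 7

7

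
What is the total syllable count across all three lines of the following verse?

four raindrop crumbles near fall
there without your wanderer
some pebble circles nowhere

Line 1: four(1) + raindrop(2) + crumbles(2) + near(1) + fall(1) = 7
Line 2: there(1) + without(2) + your(1) + wanderer(3) = 7
Line 3: some(1) + pebble(2) + circles(2) + nowhere(2) = 7
Total: 7 + 7 + 7 = 21

21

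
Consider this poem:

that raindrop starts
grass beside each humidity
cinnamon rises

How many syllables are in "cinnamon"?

3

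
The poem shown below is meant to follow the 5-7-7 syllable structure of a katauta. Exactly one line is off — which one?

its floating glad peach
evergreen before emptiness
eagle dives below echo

Line 1: its(1) + floating(2) + glad(1) + peach(1) = 5 ✓
Line 2: evergreen(3) + before(2) + emptiness(3) = 8 (expected 7)
Line 3: eagle(2) + dives(1) + below(2) + echo(2) = 7 ✓

Line 2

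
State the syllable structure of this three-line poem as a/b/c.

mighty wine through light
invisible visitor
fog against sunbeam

Line 1: "mighty wine through light": 2+1+1+1 = 5
Line 2: "invisible visitor": 4+3 = 7
Line 3: "fog against sunbeam": 1+2+2 = 5

5/7/5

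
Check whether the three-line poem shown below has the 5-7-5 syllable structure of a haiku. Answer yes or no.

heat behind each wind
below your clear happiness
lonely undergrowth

Yes

Line 1: heat(1) + behind(2) + each(1) + wind(1) = 5 ✓
Line 2: below(2) + your(1) + clear(1) + happiness(3) = 7 ✓
Line 3: lonely(2) + undergrowth(3) = 5 ✓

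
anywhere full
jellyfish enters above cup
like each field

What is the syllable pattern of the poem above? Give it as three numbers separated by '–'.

4–8–3

Line 1: "anywhere full": 3+1 = 4
Line 2: "jellyfish enters above cup": 3+2+2+1 = 8
Line 3: "like each field": 1+1+1 = 3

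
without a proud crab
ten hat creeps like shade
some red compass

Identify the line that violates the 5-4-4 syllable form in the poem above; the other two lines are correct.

The second line

Line 1: without (2), a (1), proud (1), crab (1) → 5 ✓
Line 2: ten (1), hat (1), creeps (1), like (1), shade (1) → 5 (expected 4)
Line 3: some (1), red (1), compass (2) → 4 ✓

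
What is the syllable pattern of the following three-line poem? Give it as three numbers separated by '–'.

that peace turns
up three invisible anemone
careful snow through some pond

3–10–6

Line 1: that (1), peace (1), turns (1) → 3
Line 2: up (1), three (1), invisible (4), anemone (4) → 10
Line 3: careful (2), snow (1), through (1), some (1), pond (1) → 6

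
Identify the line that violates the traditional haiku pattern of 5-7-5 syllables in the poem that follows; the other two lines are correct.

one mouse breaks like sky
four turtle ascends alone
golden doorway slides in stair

Line 3

Line 1: one (1), mouse (1), breaks (1), like (1), sky (1) → 5 ✓
Line 2: four (1), turtle (2), ascends (2), alone (2) → 7 ✓
Line 3: golden (2), doorway (2), slides (1), in (1), stair (1) → 7 (expected 5)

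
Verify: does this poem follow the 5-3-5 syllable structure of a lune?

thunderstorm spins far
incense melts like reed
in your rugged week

No

Line 1: thunderstorm (3), spins (1), far (1) → 5 ✓
Line 2: incense (2), melts (1), like (1), reed (1) → 5 (expected 3)
Line 3: in (1), your (1), rugged (2), week (1) → 5 ✓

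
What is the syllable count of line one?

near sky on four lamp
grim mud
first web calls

Line one: "near sky on four lamp": 1+1+1+1+1 = 5

5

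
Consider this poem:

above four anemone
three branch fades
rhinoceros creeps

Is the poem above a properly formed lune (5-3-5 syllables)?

No

Line 1: "above four anemone": 2+1+4 = 7 (expected 5)
Line 2: "three branch fades": 1+1+1 = 3 ✓
Line 3: "rhinoceros creeps": 4+1 = 5 ✓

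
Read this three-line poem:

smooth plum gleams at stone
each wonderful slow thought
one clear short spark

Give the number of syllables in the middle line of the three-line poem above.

6

The middle line: each (1), wonderful (3), slow (1), thought (1) → 6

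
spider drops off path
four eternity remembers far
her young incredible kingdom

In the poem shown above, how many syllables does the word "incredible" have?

4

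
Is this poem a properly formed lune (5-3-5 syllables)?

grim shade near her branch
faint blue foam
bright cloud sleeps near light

Yes

Line 1: grim(1) + shade(1) + near(1) + her(1) + branch(1) = 5 ✓
Line 2: faint(1) + blue(1) + foam(1) = 3 ✓
Line 3: bright(1) + cloud(1) + sleeps(1) + near(1) + light(1) = 5 ✓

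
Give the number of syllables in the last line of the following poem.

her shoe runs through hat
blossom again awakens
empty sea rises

5

The last line: empty (2), sea (1), rises (2) → 5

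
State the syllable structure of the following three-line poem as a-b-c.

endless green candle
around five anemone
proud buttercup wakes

5-7-5

Line 1: endless(2) + green(1) + candle(2) = 5
Line 2: around(2) + five(1) + anemone(4) = 7
Line 3: proud(1) + buttercup(3) + wakes(1) = 5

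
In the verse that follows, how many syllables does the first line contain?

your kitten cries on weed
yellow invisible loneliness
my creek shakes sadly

The first line: "your kitten cries on weed": 1+2+1+1+1 = 6

6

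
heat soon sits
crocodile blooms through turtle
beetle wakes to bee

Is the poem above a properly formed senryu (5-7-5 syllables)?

Line 1: "heat soon sits": 1+1+1 = 3 (expected 5)
Line 2: "crocodile blooms through turtle": 3+1+1+2 = 7 ✓
Line 3: "beetle wakes to bee": 2+1+1+1 = 5 ✓

No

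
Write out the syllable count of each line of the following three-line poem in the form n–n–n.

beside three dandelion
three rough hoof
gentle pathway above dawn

7–3–7

Line 1: "beside three dandelion": 2+1+4 = 7
Line 2: "three rough hoof": 1+1+1 = 3
Line 3: "gentle pathway above dawn": 2+2+2+1 = 7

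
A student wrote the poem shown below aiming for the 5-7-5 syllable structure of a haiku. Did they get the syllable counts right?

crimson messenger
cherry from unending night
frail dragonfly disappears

Line 1: crimson(2) + messenger(3) = 5 ✓
Line 2: cherry(2) + from(1) + unending(3) + night(1) = 7 ✓
Line 3: frail(1) + dragonfly(3) + disappears(3) = 7 (expected 5)

No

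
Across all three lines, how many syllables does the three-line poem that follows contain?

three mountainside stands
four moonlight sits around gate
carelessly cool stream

Line 1: three (1), mountainside (3), stands (1) → 5
Line 2: four (1), moonlight (2), sits (1), around (2), gate (1) → 7
Line 3: carelessly (3), cool (1), stream (1) → 5
Total: 5 + 7 + 5 = 17

17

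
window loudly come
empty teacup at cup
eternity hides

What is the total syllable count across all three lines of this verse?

Line 1: "window loudly come": 2+2+1 = 5
Line 2: "empty teacup at cup": 2+2+1+1 = 6
Line 3: "eternity hides": 4+1 = 5
Total: 5 + 6 + 5 = 16

16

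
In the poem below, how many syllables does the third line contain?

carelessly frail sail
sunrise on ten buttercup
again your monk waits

5

The third line: again(2) + your(1) + monk(1) + waits(1) = 5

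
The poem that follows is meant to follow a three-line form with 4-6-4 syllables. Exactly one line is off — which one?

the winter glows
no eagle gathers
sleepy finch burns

Line 1: the (1), winter (2), glows (1) → 4 ✓
Line 2: no (1), eagle (2), gathers (2) → 5 (expected 6)
Line 3: sleepy (2), finch (1), burns (1) → 4 ✓

The second line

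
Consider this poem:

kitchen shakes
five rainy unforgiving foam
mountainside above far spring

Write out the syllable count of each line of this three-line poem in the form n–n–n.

3–8–7

Line 1: kitchen(2) + shakes(1) = 3
Line 2: five(1) + rainy(2) + unforgiving(4) + foam(1) = 8
Line 3: mountainside(3) + above(2) + far(1) + spring(1) = 7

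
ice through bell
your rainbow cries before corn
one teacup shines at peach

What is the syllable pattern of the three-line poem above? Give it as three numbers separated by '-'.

Line 1: "ice through bell": 1+1+1 = 3
Line 2: "your rainbow cries before corn": 1+2+1+2+1 = 7
Line 3: "one teacup shines at peach": 1+2+1+1+1 = 6

3-7-6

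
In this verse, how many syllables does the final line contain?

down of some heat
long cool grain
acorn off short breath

The final line: acorn (2), off (1), short (1), breath (1) → 5

5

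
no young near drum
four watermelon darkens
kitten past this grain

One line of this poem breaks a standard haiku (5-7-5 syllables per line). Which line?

Line 1

Line 1: no(1) + young(1) + near(1) + drum(1) = 4 (expected 5)
Line 2: four(1) + watermelon(4) + darkens(2) = 7 ✓
Line 3: kitten(2) + past(1) + this(1) + grain(1) = 5 ✓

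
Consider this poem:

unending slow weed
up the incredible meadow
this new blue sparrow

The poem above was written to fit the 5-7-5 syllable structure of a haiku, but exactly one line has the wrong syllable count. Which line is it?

The second line

Line 1: "unending slow weed": 3+1+1 = 5 ✓
Line 2: "up the incredible meadow": 1+1+4+2 = 8 (expected 7)
Line 3: "this new blue sparrow": 1+1+1+2 = 5 ✓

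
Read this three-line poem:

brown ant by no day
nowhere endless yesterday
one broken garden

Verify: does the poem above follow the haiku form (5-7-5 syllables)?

Line 1: brown (1), ant (1), by (1), no (1), day (1) → 5 ✓
Line 2: nowhere (2), endless (2), yesterday (3) → 7 ✓
Line 3: one (1), broken (2), garden (2) → 5 ✓

Yes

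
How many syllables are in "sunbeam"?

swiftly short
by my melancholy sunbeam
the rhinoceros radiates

"sunbeam" has 2 syllables.

2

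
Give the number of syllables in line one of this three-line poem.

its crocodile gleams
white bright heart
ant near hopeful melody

5

Line one: its(1) + crocodile(3) + gleams(1) = 5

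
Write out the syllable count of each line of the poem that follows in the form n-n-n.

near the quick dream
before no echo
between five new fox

Line 1: near (1), the (1), quick (1), dream (1) → 4
Line 2: before (2), no (1), echo (2) → 5
Line 3: between (2), five (1), new (1), fox (1) → 5

4-5-5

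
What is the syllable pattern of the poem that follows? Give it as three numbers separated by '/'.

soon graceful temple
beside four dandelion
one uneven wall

5/7/5

Line 1: "soon graceful temple": 1+2+2 = 5
Line 2: "beside four dandelion": 2+1+4 = 7
Line 3: "one uneven wall": 1+3+1 = 5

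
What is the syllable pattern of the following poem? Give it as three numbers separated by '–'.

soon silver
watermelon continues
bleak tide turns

Line 1: soon(1) + silver(2) = 3
Line 2: watermelon(4) + continues(3) = 7
Line 3: bleak(1) + tide(1) + turns(1) = 3

3–7–3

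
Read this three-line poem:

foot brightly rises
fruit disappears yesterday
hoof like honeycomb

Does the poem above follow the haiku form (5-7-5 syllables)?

Line 1: foot(1) + brightly(2) + rises(2) = 5 ✓
Line 2: fruit(1) + disappears(3) + yesterday(3) = 7 ✓
Line 3: hoof(1) + like(1) + honeycomb(3) = 5 ✓

Yes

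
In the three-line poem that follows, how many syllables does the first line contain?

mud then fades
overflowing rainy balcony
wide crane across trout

The first line: mud (1), then (1), fades (1) → 3

3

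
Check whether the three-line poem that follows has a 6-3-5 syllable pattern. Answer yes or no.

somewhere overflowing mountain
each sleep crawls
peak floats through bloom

No

Line 1: somewhere (2), overflowing (4), mountain (2) → 8 (expected 6)
Line 2: each (1), sleep (1), crawls (1) → 3 ✓
Line 3: peak (1), floats (1), through (1), bloom (1) → 4 (expected 5)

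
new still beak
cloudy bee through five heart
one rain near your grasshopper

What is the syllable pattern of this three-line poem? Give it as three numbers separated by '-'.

Line 1: new(1) + still(1) + beak(1) = 3
Line 2: cloudy(2) + bee(1) + through(1) + five(1) + heart(1) = 6
Line 3: one(1) + rain(1) + near(1) + your(1) + grasshopper(3) = 7

3-6-7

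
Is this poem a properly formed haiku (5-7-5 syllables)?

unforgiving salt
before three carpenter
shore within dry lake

Line 1: "unforgiving salt": 4+1 = 5 ✓
Line 2: "before three carpenter": 2+1+3 = 6 (expected 7)
Line 3: "shore within dry lake": 1+2+1+1 = 5 ✓

No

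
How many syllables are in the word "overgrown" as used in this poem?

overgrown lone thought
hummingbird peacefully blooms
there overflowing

3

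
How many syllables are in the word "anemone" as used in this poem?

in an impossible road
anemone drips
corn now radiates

4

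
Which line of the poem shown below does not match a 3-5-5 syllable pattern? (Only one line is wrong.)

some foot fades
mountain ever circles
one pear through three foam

Line 2

Line 1: some(1) + foot(1) + fades(1) = 3 ✓
Line 2: mountain(2) + ever(2) + circles(2) = 6 (expected 5)
Line 3: one(1) + pear(1) + through(1) + three(1) + foam(1) = 5 ✓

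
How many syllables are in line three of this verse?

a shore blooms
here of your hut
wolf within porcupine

6

Line three: wolf (1), within (2), porcupine (3) → 6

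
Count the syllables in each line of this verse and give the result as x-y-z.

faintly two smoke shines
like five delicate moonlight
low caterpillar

5-7-5

Line 1: faintly (2), two (1), smoke (1), shines (1) → 5
Line 2: like (1), five (1), delicate (3), moonlight (2) → 7
Line 3: low (1), caterpillar (4) → 5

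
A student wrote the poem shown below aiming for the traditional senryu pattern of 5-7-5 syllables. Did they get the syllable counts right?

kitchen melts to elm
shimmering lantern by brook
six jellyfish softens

No

Line 1: kitchen(2) + melts(1) + to(1) + elm(1) = 5 ✓
Line 2: shimmering(3) + lantern(2) + by(1) + brook(1) = 7 ✓
Line 3: six(1) + jellyfish(3) + softens(2) = 6 (expected 5)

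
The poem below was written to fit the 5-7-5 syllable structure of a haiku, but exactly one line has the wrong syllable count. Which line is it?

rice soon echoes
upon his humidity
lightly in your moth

Line 1

Line 1: rice(1) + soon(1) + echoes(2) = 4 (expected 5)
Line 2: upon(2) + his(1) + humidity(4) = 7 ✓
Line 3: lightly(2) + in(1) + your(1) + moth(1) = 5 ✓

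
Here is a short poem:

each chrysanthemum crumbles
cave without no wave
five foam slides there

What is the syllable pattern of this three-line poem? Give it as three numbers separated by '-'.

Line 1: each(1) + chrysanthemum(4) + crumbles(2) = 7
Line 2: cave(1) + without(2) + no(1) + wave(1) = 5
Line 3: five(1) + foam(1) + slides(1) + there(1) = 4

7-5-4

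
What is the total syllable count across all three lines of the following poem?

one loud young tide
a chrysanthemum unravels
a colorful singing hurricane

21

Line 1: "one loud young tide": 1+1+1+1 = 4
Line 2: "a chrysanthemum unravels": 1+4+3 = 8
Line 3: "a colorful singing hurricane": 1+3+2+3 = 9
Total: 4 + 8 + 9 = 21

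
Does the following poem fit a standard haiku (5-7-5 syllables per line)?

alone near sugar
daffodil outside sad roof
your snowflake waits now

Line 1: "alone near sugar": 2+1+2 = 5 ✓
Line 2: "daffodil outside sad roof": 3+2+1+1 = 7 ✓
Line 3: "your snowflake waits now": 1+2+1+1 = 5 ✓

Yes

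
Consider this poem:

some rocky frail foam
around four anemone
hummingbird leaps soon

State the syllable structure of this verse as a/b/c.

5/7/5

Line 1: "some rocky frail foam": 1+2+1+1 = 5
Line 2: "around four anemone": 2+1+4 = 7
Line 3: "hummingbird leaps soon": 3+1+1 = 5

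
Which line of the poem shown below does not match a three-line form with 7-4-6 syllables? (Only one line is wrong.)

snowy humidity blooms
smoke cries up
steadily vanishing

Line 1: "snowy humidity blooms": 2+4+1 = 7 ✓
Line 2: "smoke cries up": 1+1+1 = 3 (expected 4)
Line 3: "steadily vanishing": 3+3 = 6 ✓

The second line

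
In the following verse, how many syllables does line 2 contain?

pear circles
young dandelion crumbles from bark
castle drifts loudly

9

Line 2: young(1) + dandelion(4) + crumbles(2) + from(1) + bark(1) = 9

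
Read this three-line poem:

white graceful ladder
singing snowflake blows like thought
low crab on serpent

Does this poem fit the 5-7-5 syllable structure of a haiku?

Line 1: white (1), graceful (2), ladder (2) → 5 ✓
Line 2: singing (2), snowflake (2), blows (1), like (1), thought (1) → 7 ✓
Line 3: low (1), crab (1), on (1), serpent (2) → 5 ✓

Yes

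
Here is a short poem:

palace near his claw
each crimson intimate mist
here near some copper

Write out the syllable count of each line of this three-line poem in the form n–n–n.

5–7–5

Line 1: "palace near his claw": 2+1+1+1 = 5
Line 2: "each crimson intimate mist": 1+2+3+1 = 7
Line 3: "here near some copper": 1+1+1+2 = 5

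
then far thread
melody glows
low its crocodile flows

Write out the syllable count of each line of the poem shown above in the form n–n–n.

3–4–6

Line 1: "then far thread": 1+1+1 = 3
Line 2: "melody glows": 3+1 = 4
Line 3: "low its crocodile flows": 1+1+3+1 = 6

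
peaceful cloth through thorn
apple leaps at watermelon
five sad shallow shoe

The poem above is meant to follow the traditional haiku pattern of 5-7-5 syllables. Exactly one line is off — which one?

Line 1: peaceful (2), cloth (1), through (1), thorn (1) → 5 ✓
Line 2: apple (2), leaps (1), at (1), watermelon (4) → 8 (expected 7)
Line 3: five (1), sad (1), shallow (2), shoe (1) → 5 ✓

Line 2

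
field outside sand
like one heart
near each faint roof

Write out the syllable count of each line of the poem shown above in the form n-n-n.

4-3-4

Line 1: field(1) + outside(2) + sand(1) = 4
Line 2: like(1) + one(1) + heart(1) = 3
Line 3: near(1) + each(1) + faint(1) + roof(1) = 4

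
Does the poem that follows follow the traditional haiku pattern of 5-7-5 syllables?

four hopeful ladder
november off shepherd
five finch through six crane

No

Line 1: four(1) + hopeful(2) + ladder(2) = 5 ✓
Line 2: november(3) + off(1) + shepherd(2) = 6 (expected 7)
Line 3: five(1) + finch(1) + through(1) + six(1) + crane(1) = 5 ✓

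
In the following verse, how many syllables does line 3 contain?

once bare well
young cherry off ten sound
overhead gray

Line 3: overhead(3) + gray(1) = 4

4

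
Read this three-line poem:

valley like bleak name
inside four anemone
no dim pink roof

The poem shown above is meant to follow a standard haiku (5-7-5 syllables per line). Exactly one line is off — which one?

The third line

Line 1: valley (2), like (1), bleak (1), name (1) → 5 ✓
Line 2: inside (2), four (1), anemone (4) → 7 ✓
Line 3: no (1), dim (1), pink (1), roof (1) → 4 (expected 5)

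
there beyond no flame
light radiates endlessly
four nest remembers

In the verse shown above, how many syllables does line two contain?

Line two: light(1) + radiates(3) + endlessly(3) = 7

7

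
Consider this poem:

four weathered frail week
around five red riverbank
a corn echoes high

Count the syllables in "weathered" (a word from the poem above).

2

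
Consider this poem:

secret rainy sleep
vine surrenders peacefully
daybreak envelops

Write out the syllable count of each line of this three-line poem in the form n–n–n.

Line 1: "secret rainy sleep": 2+2+1 = 5
Line 2: "vine surrenders peacefully": 1+3+3 = 7
Line 3: "daybreak envelops": 2+3 = 5

5–7–5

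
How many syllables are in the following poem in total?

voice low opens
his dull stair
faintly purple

Line 1: voice (1), low (1), opens (2) → 4
Line 2: his (1), dull (1), stair (1) → 3
Line 3: faintly (2), purple (2) → 4
Total: 4 + 3 + 4 = 11

11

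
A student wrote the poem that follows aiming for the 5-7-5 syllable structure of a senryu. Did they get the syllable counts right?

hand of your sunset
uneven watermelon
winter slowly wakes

Line 1: "hand of your sunset": 1+1+1+2 = 5 ✓
Line 2: "uneven watermelon": 3+4 = 7 ✓
Line 3: "winter slowly wakes": 2+2+1 = 5 ✓

Yes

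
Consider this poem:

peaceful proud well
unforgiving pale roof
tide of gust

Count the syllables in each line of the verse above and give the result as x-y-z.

4-6-3

Line 1: peaceful (2), proud (1), well (1) → 4
Line 2: unforgiving (4), pale (1), roof (1) → 6
Line 3: tide (1), of (1), gust (1) → 3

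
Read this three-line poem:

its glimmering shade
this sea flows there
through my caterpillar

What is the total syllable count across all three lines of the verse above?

Line 1: "its glimmering shade": 1+3+1 = 5
Line 2: "this sea flows there": 1+1+1+1 = 4
Line 3: "through my caterpillar": 1+1+4 = 6
Total: 5 + 4 + 6 = 15

15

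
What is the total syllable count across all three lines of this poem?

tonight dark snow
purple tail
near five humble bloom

12

Line 1: tonight(2) + dark(1) + snow(1) = 4
Line 2: purple(2) + tail(1) = 3
Line 3: near(1) + five(1) + humble(2) + bloom(1) = 5
Total: 4 + 3 + 5 = 12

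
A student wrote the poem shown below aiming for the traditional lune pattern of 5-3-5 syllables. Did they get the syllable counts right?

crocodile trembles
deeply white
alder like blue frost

Yes

Line 1: crocodile (3), trembles (2) → 5 ✓
Line 2: deeply (2), white (1) → 3 ✓
Line 3: alder (2), like (1), blue (1), frost (1) → 5 ✓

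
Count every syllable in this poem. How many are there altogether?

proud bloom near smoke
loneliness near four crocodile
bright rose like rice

Line 1: proud (1), bloom (1), near (1), smoke (1) → 4
Line 2: loneliness (3), near (1), four (1), crocodile (3) → 8
Line 3: bright (1), rose (1), like (1), rice (1) → 4
Total: 4 + 8 + 4 = 16

16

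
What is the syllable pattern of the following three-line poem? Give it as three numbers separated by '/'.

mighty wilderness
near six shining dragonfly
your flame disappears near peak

5/7/7

Line 1: mighty(2) + wilderness(3) = 5
Line 2: near(1) + six(1) + shining(2) + dragonfly(3) = 7
Line 3: your(1) + flame(1) + disappears(3) + near(1) + peak(1) = 7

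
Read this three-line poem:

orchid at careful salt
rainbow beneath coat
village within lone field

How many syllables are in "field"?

1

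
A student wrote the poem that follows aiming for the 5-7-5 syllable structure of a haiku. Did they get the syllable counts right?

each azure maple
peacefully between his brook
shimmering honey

Line 1: "each azure maple": 1+2+2 = 5 ✓
Line 2: "peacefully between his brook": 3+2+1+1 = 7 ✓
Line 3: "shimmering honey": 3+2 = 5 ✓

Yes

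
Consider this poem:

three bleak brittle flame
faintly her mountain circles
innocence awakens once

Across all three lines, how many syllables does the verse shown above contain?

19

Line 1: three(1) + bleak(1) + brittle(2) + flame(1) = 5
Line 2: faintly(2) + her(1) + mountain(2) + circles(2) = 7
Line 3: innocence(3) + awakens(3) + once(1) = 7
Total: 5 + 7 + 7 = 19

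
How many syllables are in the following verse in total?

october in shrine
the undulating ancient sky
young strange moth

16

Line 1: "october in shrine": 3+1+1 = 5
Line 2: "the undulating ancient sky": 1+4+2+1 = 8
Line 3: "young strange moth": 1+1+1 = 3
Total: 5 + 8 + 3 = 16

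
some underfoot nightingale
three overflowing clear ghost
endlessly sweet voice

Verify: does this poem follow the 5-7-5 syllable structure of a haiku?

Line 1: "some underfoot nightingale": 1+3+3 = 7 (expected 5)
Line 2: "three overflowing clear ghost": 1+4+1+1 = 7 ✓
Line 3: "endlessly sweet voice": 3+1+1 = 5 ✓

No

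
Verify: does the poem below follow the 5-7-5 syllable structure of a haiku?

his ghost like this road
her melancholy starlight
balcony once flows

Line 1: "his ghost like this road": 1+1+1+1+1 = 5 ✓
Line 2: "her melancholy starlight": 1+4+2 = 7 ✓
Line 3: "balcony once flows": 3+1+1 = 5 ✓

Yes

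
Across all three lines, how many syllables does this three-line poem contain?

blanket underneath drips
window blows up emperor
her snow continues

Line 1: blanket (2), underneath (3), drips (1) → 6
Line 2: window (2), blows (1), up (1), emperor (3) → 7
Line 3: her (1), snow (1), continues (3) → 5
Total: 6 + 7 + 5 = 18

18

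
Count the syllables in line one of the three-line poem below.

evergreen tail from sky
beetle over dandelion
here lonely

6

Line one: evergreen(3) + tail(1) + from(1) + sky(1) = 6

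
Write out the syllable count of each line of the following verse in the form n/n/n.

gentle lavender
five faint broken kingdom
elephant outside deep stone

Line 1: "gentle lavender": 2+3 = 5
Line 2: "five faint broken kingdom": 1+1+2+2 = 6
Line 3: "elephant outside deep stone": 3+2+1+1 = 7

5/6/7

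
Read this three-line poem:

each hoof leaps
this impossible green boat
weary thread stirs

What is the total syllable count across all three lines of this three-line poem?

Line 1: "each hoof leaps": 1+1+1 = 3
Line 2: "this impossible green boat": 1+4+1+1 = 7
Line 3: "weary thread stirs": 2+1+1 = 4
Total: 3 + 7 + 4 = 14

14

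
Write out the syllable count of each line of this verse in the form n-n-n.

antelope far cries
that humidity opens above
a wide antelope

5-9-5

Line 1: antelope(3) + far(1) + cries(1) = 5
Line 2: that(1) + humidity(4) + opens(2) + above(2) = 9
Line 3: a(1) + wide(1) + antelope(3) = 5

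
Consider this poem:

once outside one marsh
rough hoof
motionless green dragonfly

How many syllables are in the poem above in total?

14

Line 1: "once outside one marsh": 1+2+1+1 = 5
Line 2: "rough hoof": 1+1 = 2
Line 3: "motionless green dragonfly": 3+1+3 = 7
Total: 5 + 2 + 7 = 14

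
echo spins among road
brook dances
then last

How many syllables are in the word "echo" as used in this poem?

2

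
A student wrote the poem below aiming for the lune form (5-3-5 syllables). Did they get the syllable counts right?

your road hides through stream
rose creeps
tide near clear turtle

No

Line 1: "your road hides through stream": 1+1+1+1+1 = 5 ✓
Line 2: "rose creeps": 1+1 = 2 (expected 3)
Line 3: "tide near clear turtle": 1+1+1+2 = 5 ✓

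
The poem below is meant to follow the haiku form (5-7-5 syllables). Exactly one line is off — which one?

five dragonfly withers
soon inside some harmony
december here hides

The first line

Line 1: five (1), dragonfly (3), withers (2) → 6 (expected 5)
Line 2: soon (1), inside (2), some (1), harmony (3) → 7 ✓
Line 3: december (3), here (1), hides (1) → 5 ✓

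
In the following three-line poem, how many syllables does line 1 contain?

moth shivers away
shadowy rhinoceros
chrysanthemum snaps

Line 1: "moth shivers away": 1+2+2 = 5

5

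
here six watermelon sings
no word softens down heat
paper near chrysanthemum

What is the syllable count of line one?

Line one: "here six watermelon sings": 1+1+4+1 = 7

7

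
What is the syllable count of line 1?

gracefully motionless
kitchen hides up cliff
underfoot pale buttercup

Line 1: gracefully(3) + motionless(3) = 6

6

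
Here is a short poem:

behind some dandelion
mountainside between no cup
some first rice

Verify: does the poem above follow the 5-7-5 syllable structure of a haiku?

Line 1: behind(2) + some(1) + dandelion(4) = 7 (expected 5)
Line 2: mountainside(3) + between(2) + no(1) + cup(1) = 7 ✓
Line 3: some(1) + first(1) + rice(1) = 3 (expected 5)

No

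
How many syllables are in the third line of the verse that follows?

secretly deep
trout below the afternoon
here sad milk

The third line: here (1), sad (1), milk (1) → 3

3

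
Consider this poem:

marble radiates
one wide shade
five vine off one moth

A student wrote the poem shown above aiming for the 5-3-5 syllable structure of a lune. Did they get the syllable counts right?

Yes

Line 1: marble (2), radiates (3) → 5 ✓
Line 2: one (1), wide (1), shade (1) → 3 ✓
Line 3: five (1), vine (1), off (1), one (1), moth (1) → 5 ✓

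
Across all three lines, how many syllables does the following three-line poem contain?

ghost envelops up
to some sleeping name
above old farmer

Line 1: "ghost envelops up": 1+3+1 = 5
Line 2: "to some sleeping name": 1+1+2+1 = 5
Line 3: "above old farmer": 2+1+2 = 5
Total: 5 + 5 + 5 = 15

15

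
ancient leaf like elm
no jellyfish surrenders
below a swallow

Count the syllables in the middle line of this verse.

7

The middle line: no (1), jellyfish (3), surrenders (3) → 7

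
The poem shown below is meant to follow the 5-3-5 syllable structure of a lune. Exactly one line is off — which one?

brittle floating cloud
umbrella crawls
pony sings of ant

Line 1: brittle(2) + floating(2) + cloud(1) = 5 ✓
Line 2: umbrella(3) + crawls(1) = 4 (expected 3)
Line 3: pony(2) + sings(1) + of(1) + ant(1) = 5 ✓

The second line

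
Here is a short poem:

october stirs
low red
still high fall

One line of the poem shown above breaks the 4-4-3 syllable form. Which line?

Line 1: "october stirs": 3+1 = 4 ✓
Line 2: "low red": 1+1 = 2 (expected 4)
Line 3: "still high fall": 1+1+1 = 3 ✓

The second line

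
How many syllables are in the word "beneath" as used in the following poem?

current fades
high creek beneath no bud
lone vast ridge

2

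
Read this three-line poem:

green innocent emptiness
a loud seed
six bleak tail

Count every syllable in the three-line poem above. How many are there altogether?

13

Line 1: "green innocent emptiness": 1+3+3 = 7
Line 2: "a loud seed": 1+1+1 = 3
Line 3: "six bleak tail": 1+1+1 = 3
Total: 7 + 3 + 3 = 13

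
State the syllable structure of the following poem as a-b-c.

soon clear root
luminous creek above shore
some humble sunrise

Line 1: soon (1), clear (1), root (1) → 3
Line 2: luminous (3), creek (1), above (2), shore (1) → 7
Line 3: some (1), humble (2), sunrise (2) → 5

3-7-5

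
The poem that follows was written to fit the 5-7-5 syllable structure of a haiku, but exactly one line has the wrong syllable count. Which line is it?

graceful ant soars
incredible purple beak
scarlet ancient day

Line 1: graceful (2), ant (1), soars (1) → 4 (expected 5)
Line 2: incredible (4), purple (2), beak (1) → 7 ✓
Line 3: scarlet (2), ancient (2), day (1) → 5 ✓

The first line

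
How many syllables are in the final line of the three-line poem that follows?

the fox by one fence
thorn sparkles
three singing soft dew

The final line: "three singing soft dew": 1+2+1+1 = 5

5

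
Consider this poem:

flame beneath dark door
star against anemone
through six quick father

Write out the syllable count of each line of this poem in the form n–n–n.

5–7–5

Line 1: flame(1) + beneath(2) + dark(1) + door(1) = 5
Line 2: star(1) + against(2) + anemone(4) = 7
Line 3: through(1) + six(1) + quick(1) + father(2) = 5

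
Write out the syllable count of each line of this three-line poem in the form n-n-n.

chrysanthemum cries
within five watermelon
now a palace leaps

Line 1: "chrysanthemum cries": 4+1 = 5
Line 2: "within five watermelon": 2+1+4 = 7
Line 3: "now a palace leaps": 1+1+2+1 = 5

5-7-5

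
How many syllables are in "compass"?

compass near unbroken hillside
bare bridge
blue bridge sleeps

2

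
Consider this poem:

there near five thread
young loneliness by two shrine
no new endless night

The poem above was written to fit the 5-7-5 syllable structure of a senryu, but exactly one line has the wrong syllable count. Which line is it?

The first line

Line 1: there (1), near (1), five (1), thread (1) → 4 (expected 5)
Line 2: young (1), loneliness (3), by (1), two (1), shrine (1) → 7 ✓
Line 3: no (1), new (1), endless (2), night (1) → 5 ✓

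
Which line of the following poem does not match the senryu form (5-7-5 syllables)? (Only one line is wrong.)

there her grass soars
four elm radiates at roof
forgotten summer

Line 1: there(1) + her(1) + grass(1) + soars(1) = 4 (expected 5)
Line 2: four(1) + elm(1) + radiates(3) + at(1) + roof(1) = 7 ✓
Line 3: forgotten(3) + summer(2) = 5 ✓

Line 1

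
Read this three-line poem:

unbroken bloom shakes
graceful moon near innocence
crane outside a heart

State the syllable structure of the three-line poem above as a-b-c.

Line 1: unbroken(3) + bloom(1) + shakes(1) = 5
Line 2: graceful(2) + moon(1) + near(1) + innocence(3) = 7
Line 3: crane(1) + outside(2) + a(1) + heart(1) = 5

5-7-5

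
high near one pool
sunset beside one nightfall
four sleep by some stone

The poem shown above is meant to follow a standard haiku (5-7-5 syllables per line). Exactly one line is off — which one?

The first line

Line 1: high(1) + near(1) + one(1) + pool(1) = 4 (expected 5)
Line 2: sunset(2) + beside(2) + one(1) + nightfall(2) = 7 ✓
Line 3: four(1) + sleep(1) + by(1) + some(1) + stone(1) = 5 ✓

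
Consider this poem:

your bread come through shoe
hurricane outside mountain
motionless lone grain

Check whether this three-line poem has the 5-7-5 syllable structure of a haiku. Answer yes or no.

Yes

Line 1: your (1), bread (1), come (1), through (1), shoe (1) → 5 ✓
Line 2: hurricane (3), outside (2), mountain (2) → 7 ✓
Line 3: motionless (3), lone (1), grain (1) → 5 ✓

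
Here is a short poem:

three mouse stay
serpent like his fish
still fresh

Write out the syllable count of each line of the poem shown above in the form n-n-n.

3-5-2

Line 1: "three mouse stay": 1+1+1 = 3
Line 2: "serpent like his fish": 2+1+1+1 = 5
Line 3: "still fresh": 1+1 = 2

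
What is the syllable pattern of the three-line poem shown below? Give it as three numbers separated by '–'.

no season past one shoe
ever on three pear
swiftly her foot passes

6–5–6

Line 1: no (1), season (2), past (1), one (1), shoe (1) → 6
Line 2: ever (2), on (1), three (1), pear (1) → 5
Line 3: swiftly (2), her (1), foot (1), passes (2) → 6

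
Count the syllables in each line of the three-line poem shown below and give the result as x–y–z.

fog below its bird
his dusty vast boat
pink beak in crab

5–5–4

Line 1: fog (1), below (2), its (1), bird (1) → 5
Line 2: his (1), dusty (2), vast (1), boat (1) → 5
Line 3: pink (1), beak (1), in (1), crab (1) → 4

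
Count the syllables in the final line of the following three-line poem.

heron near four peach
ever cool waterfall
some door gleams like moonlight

The final line: some(1) + door(1) + gleams(1) + like(1) + moonlight(2) = 6

6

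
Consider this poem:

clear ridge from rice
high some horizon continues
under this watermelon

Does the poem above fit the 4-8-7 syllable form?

Yes

Line 1: "clear ridge from rice": 1+1+1+1 = 4 ✓
Line 2: "high some horizon continues": 1+1+3+3 = 8 ✓
Line 3: "under this watermelon": 2+1+4 = 7 ✓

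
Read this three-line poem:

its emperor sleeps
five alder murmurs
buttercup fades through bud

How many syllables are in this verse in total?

Line 1: its (1), emperor (3), sleeps (1) → 5
Line 2: five (1), alder (2), murmurs (2) → 5
Line 3: buttercup (3), fades (1), through (1), bud (1) → 6
Total: 5 + 5 + 6 = 16

16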